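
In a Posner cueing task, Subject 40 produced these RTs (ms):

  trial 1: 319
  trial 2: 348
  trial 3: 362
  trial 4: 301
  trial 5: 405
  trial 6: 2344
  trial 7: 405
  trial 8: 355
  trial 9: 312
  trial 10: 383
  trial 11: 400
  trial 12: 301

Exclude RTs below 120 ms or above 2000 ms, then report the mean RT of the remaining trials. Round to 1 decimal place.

Excluded: 2344
Retained (n=11): Σ = 3891
Mean = 3891/11 = 353.7273

353.7 ms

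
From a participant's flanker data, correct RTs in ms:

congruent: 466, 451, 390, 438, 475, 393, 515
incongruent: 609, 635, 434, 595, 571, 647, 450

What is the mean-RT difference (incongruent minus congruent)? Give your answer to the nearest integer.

116 ms

M(congruent) = 3128/7 = 446.857
M(incongruent) = 3941/7 = 563.000
Difference = 563.000 − 446.857 = 116.143 ms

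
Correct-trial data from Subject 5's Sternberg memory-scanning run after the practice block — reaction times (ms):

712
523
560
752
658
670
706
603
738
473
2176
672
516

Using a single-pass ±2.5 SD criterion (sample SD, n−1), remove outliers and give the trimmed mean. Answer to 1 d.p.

631.9 ms

n = 13, ΣRT = 9759, M = 750.692
Σ(x−M)² = 2298668.77; s = √(2298668.77/12) = 437.671
Cutoffs: 750.692 ± 2.5·437.671 → [-343.5, 1844.9]
Outside: 2176 → excluded.
Retained (n=12): Σ = 7583, mean = 7583/12 = 631.917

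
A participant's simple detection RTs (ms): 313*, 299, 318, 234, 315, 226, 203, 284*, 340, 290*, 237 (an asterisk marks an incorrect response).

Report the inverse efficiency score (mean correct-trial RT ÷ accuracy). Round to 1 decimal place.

Correct trials (n=8): 299, 318, 234, 315, 226, 203, 340, 237
Mean correct RT = 2172/8 = 271.5000 ms
Proportion correct = 8/11
IES = 271.5000 / (8/11) = 373.312 ms

373.3 ms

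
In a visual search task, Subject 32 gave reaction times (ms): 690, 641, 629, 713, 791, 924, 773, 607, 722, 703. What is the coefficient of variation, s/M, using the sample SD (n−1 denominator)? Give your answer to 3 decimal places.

n = 10, Σ = 7193, M = 719.3000
Σ(x−M)² = 77994.100; s = √(77994.100/9) = 93.0914
CV = 93.0914 / 719.3000 = 0.12942

0.129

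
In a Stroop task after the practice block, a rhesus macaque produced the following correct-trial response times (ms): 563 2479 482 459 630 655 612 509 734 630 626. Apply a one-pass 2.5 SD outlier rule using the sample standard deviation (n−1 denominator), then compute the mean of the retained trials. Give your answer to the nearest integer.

590 ms

n = 11, ΣRT = 8379, M = 761.727
Σ(x−M)² = 3309984.18; s = √(3309984.18/10) = 575.325
Cutoffs: 761.727 ± 2.5·575.325 → [-676.6, 2200.0]
Outside: 2479 → excluded.
Retained (n=10): Σ = 5900, mean = 5900/10 = 590.000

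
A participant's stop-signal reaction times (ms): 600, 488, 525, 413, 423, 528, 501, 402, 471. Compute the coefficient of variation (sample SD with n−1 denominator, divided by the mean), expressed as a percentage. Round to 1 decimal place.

13.3%

n = 9, Σ = 4351, M = 483.4444
Σ(x−M)² = 33030.222; s = √(33030.222/8) = 64.2556
CV = 64.2556 / 483.4444 = 0.13291 = 13.291%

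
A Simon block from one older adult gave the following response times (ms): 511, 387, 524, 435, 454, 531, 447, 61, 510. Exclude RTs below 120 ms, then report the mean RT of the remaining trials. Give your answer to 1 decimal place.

Excluded: 61
Retained (n=8): Σ = 3799
Mean = 3799/8 = 474.8750

474.9 ms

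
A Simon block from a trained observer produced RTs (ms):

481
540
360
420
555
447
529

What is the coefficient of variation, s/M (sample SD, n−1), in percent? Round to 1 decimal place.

n = 7, Σ = 3332, M = 476.0000
Σ(x−M)² = 30604.000; s = √(30604.000/6) = 71.4190
CV = 71.4190 / 476.0000 = 0.15004 = 15.004%

15.0%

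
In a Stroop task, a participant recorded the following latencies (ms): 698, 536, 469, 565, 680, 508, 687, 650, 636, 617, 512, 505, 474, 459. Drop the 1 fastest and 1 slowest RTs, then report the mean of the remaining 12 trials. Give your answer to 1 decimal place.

569.9 ms

Sorted: 459, 469, 474, 505, 508, 512, 536, 565, 617, 636, 650, 680, 687, 698
Drop lowest 1 (459) and highest 1 (698)
Remaining (n=12): Σ = 6839, mean = 6839/12 = 569.917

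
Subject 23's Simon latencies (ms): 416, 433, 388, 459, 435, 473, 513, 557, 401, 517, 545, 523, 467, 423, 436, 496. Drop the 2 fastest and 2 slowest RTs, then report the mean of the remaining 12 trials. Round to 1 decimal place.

Sorted: 388, 401, 416, 423, 433, 435, 436, 459, 467, 473, 496, 513, 517, 523, 545, 557
Drop lowest 2 (388, 401) and highest 2 (545, 557)
Remaining (n=12): Σ = 5591, mean = 5591/12 = 465.917

465.9 ms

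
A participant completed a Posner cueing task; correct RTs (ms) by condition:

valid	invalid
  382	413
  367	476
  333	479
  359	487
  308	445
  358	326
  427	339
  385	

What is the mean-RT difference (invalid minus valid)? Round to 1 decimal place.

58.7 ms

M(valid) = 2919/8 = 364.875
M(invalid) = 2965/7 = 423.571
Difference = 423.571 − 364.875 = 58.696 ms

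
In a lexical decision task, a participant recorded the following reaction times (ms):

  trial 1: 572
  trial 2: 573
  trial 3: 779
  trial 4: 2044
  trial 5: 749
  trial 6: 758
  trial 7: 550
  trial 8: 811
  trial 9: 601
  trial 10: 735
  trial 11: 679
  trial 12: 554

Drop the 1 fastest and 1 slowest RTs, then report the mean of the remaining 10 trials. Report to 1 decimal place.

Sorted: 550, 554, 572, 573, 601, 679, 735, 749, 758, 779, 811, 2044
Drop lowest 1 (550) and highest 1 (2044)
Remaining (n=10): Σ = 6811, mean = 6811/10 = 681.100

681.1 ms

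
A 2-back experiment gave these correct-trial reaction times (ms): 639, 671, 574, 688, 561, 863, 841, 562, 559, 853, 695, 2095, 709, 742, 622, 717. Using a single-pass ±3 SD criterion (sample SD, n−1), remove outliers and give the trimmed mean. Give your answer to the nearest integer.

686 ms

n = 16, ΣRT = 12391, M = 774.438
Σ(x−M)² = 2014299.94; s = √(2014299.94/15) = 366.451
Cutoffs: 774.438 ± 3·366.451 → [-324.9, 1873.8]
Outside: 2095 → excluded.
Retained (n=15): Σ = 10296, mean = 10296/15 = 686.400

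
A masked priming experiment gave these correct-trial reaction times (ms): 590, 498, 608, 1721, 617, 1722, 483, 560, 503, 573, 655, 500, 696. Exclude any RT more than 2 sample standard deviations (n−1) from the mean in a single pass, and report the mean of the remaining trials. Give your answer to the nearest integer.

571 ms

n = 13, ΣRT = 9726, M = 748.154
Σ(x−M)² = 2288705.69; s = √(2288705.69/12) = 436.721
Cutoffs: 748.154 ± 2·436.721 → [-125.3, 1621.6]
Outside: 1721, 1722 → excluded.
Retained (n=11): Σ = 6283, mean = 6283/11 = 571.182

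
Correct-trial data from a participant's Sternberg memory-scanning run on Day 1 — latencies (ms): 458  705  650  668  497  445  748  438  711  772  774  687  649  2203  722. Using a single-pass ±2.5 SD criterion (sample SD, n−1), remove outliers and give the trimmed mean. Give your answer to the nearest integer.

637 ms

n = 15, ΣRT = 11127, M = 741.800
Σ(x−M)² = 2486130.40; s = √(2486130.40/14) = 421.403
Cutoffs: 741.800 ± 2.5·421.403 → [-311.7, 1795.3]
Outside: 2203 → excluded.
Retained (n=14): Σ = 8924, mean = 8924/14 = 637.429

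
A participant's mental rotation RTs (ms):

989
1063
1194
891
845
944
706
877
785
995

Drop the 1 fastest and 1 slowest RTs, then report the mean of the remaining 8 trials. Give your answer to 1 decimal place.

923.6 ms

Sorted: 706, 785, 845, 877, 891, 944, 989, 995, 1063, 1194
Drop lowest 1 (706) and highest 1 (1194)
Remaining (n=8): Σ = 7389, mean = 7389/8 = 923.625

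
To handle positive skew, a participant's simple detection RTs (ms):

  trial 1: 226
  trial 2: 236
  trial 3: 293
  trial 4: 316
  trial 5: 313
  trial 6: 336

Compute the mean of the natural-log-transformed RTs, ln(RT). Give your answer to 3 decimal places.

5.647

ln(RT): 5.4205, 5.4638, 5.6802, 5.7557, 5.7462, 5.8171
Σ ln(RT) = 33.8836
Mean = 33.8836/6 = 5.64727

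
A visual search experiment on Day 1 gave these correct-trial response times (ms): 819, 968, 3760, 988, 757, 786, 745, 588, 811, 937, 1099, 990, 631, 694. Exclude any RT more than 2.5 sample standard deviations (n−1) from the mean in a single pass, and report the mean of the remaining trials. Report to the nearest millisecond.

n = 14, ΣRT = 14573, M = 1040.929
Σ(x−M)² = 8247078.93; s = √(8247078.93/13) = 796.486
Cutoffs: 1040.929 ± 2.5·796.486 → [-950.3, 3032.1]
Outside: 3760 → excluded.
Retained (n=13): Σ = 10813, mean = 10813/13 = 831.769

832 ms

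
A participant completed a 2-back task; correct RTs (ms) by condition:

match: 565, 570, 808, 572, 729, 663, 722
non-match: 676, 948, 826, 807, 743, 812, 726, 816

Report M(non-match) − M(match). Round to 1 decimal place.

133.0 ms

M(match) = 4629/7 = 661.286
M(non-match) = 6354/8 = 794.250
Difference = 794.250 − 661.286 = 132.964 ms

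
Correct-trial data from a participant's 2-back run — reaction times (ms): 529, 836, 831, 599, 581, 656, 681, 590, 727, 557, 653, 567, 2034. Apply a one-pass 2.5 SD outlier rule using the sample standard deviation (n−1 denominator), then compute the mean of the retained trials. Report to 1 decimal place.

650.6 ms

n = 13, ΣRT = 9841, M = 757.000
Σ(x−M)² = 1882052.00; s = √(1882052.00/12) = 396.027
Cutoffs: 757.000 ± 2.5·396.027 → [-233.1, 1747.1]
Outside: 2034 → excluded.
Retained (n=12): Σ = 7807, mean = 7807/12 = 650.583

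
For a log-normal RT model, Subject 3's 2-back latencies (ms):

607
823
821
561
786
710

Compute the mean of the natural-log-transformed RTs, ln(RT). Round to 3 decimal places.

6.566

ln(RT): 6.4085, 6.7130, 6.7105, 6.3297, 6.6670, 6.5653
Σ ln(RT) = 39.3940
Mean = 39.3940/6 = 6.56566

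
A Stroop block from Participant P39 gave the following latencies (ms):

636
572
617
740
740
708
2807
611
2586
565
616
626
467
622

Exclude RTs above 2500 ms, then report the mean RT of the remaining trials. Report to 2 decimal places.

Excluded: 2586, 2807
Retained (n=12): Σ = 7520
Mean = 7520/12 = 626.6667

626.67 ms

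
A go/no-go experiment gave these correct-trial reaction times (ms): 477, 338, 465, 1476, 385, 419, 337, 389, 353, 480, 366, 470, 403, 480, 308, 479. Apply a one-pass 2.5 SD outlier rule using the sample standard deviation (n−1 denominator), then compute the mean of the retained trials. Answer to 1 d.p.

n = 16, ΣRT = 7625, M = 476.562
Σ(x−M)² = 1118439.94; s = √(1118439.94/15) = 273.062
Cutoffs: 476.562 ± 2.5·273.062 → [-206.1, 1159.2]
Outside: 1476 → excluded.
Retained (n=15): Σ = 6149, mean = 6149/15 = 409.933

409.9 ms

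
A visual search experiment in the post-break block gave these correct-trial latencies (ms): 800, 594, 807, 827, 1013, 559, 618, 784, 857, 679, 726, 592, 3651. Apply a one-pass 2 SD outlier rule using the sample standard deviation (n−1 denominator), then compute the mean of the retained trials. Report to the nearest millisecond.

738 ms

n = 13, ΣRT = 12507, M = 962.077
Σ(x−M)² = 8033378.92; s = √(8033378.92/12) = 818.198
Cutoffs: 962.077 ± 2·818.198 → [-674.3, 2598.5]
Outside: 3651 → excluded.
Retained (n=12): Σ = 8856, mean = 8856/12 = 738.000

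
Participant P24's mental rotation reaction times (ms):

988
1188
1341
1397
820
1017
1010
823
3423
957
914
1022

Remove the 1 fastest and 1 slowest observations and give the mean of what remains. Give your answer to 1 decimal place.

Sorted: 820, 823, 914, 957, 988, 1010, 1017, 1022, 1188, 1341, 1397, 3423
Drop lowest 1 (820) and highest 1 (3423)
Remaining (n=10): Σ = 10657, mean = 10657/10 = 1065.700

1065.7 ms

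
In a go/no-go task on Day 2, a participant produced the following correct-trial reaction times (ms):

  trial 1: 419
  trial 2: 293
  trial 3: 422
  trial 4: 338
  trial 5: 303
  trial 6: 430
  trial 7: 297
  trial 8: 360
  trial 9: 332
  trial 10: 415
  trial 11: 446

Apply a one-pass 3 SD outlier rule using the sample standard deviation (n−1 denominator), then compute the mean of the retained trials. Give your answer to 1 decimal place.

n = 11, ΣRT = 4055, M = 368.636
Σ(x−M)² = 34800.55; s = √(34800.55/10) = 58.992
Cutoffs: 368.636 ± 3·58.992 → [191.7, 545.6]
No RTs fall outside the cutoffs; all 11 retained. Mean = 4055/11 = 368.636

368.6 ms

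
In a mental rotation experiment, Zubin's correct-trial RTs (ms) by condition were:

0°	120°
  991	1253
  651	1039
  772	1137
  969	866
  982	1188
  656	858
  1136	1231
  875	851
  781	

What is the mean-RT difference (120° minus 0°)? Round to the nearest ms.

M(0°) = 7813/9 = 868.111
M(120°) = 8423/8 = 1052.875
Difference = 1052.875 − 868.111 = 184.764 ms

185 ms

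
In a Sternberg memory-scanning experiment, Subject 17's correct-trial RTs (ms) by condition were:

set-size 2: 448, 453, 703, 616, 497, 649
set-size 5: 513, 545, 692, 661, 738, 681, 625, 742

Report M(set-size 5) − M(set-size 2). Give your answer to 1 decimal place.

88.6 ms

M(set-size 2) = 3366/6 = 561.000
M(set-size 5) = 5197/8 = 649.625
Difference = 649.625 − 561.000 = 88.625 ms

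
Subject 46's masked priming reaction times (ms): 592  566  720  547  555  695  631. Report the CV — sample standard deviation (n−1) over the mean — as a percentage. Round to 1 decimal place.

11.3%

n = 7, Σ = 4306, M = 615.1429
Σ(x−M)² = 28834.857; s = √(28834.857/6) = 69.3239
CV = 69.3239 / 615.1429 = 0.11270 = 11.270%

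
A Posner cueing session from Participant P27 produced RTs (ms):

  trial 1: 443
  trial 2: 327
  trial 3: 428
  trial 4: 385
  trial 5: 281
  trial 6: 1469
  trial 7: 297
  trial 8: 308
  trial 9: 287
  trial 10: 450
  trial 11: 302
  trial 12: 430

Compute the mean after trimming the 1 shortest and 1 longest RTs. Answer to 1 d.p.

Sorted: 281, 287, 297, 302, 308, 327, 385, 428, 430, 443, 450, 1469
Drop lowest 1 (281) and highest 1 (1469)
Remaining (n=10): Σ = 3657, mean = 3657/10 = 365.700

365.7 ms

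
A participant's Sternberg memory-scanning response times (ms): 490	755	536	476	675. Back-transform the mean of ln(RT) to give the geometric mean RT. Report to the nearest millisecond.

577 ms

ln(RT): 6.1944, 6.6267, 6.2841, 6.1654, 6.5147
Mean ln(RT) = 31.7854/5 = 6.35708
Geometric mean = exp(6.35708) = 576.56 ms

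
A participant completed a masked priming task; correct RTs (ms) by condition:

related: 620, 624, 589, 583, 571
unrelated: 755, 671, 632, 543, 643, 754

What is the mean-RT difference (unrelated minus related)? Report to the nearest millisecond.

69 ms

M(related) = 2987/5 = 597.400
M(unrelated) = 3998/6 = 666.333
Difference = 666.333 − 597.400 = 68.933 ms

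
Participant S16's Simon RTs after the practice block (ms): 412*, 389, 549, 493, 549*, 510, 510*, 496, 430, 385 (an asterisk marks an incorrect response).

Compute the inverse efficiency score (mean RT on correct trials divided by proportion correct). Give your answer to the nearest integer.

Correct trials (n=7): 389, 549, 493, 510, 496, 430, 385
Mean correct RT = 3252/7 = 464.5714 ms
Proportion correct = 7/10
IES = 464.5714 / (7/10) = 663.673 ms

664 ms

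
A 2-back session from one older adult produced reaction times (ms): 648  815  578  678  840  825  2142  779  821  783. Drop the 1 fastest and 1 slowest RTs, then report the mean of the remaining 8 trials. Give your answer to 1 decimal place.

773.6 ms

Sorted: 578, 648, 678, 779, 783, 815, 821, 825, 840, 2142
Drop lowest 1 (578) and highest 1 (2142)
Remaining (n=8): Σ = 6189, mean = 6189/8 = 773.625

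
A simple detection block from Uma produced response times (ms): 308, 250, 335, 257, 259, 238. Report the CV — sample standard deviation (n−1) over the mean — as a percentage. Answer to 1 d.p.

n = 6, Σ = 1647, M = 274.5000
Σ(x−M)² = 7261.500; s = √(7261.500/5) = 38.1091
CV = 38.1091 / 274.5000 = 0.13883 = 13.883%

13.9%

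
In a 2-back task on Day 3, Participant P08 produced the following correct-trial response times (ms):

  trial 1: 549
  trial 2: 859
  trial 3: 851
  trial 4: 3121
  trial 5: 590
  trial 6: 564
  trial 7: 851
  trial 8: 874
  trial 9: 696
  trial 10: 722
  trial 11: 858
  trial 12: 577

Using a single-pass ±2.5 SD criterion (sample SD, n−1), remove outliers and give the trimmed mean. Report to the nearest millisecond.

n = 12, ΣRT = 11112, M = 926.000
Σ(x−M)² = 5443478.00; s = √(5443478.00/11) = 703.464
Cutoffs: 926.000 ± 2.5·703.464 → [-832.7, 2684.7]
Outside: 3121 → excluded.
Retained (n=11): Σ = 7991, mean = 7991/11 = 726.455

726 ms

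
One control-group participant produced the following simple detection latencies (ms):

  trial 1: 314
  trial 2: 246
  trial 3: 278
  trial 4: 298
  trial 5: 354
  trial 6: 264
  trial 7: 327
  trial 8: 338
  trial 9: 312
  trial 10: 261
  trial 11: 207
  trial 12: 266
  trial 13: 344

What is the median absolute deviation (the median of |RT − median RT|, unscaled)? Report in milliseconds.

34 ms

Sorted: 207, 246, 261, 264, 266, 278, 298, 312, 314, 327, 338, 344, 354 → median = 298
|x − 298|: 16, 52, 20, 0, 56, 34, 29, 40, 14, 37, 91, 32, 46
Sorted deviations: 0, 14, 16, 20, 29, 32, 34, 37, 40, 46, 52, 56, 91 → MAD = 34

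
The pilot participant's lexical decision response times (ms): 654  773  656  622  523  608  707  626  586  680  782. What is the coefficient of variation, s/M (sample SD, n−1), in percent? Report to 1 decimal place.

n = 11, Σ = 7217, M = 656.0909
Σ(x−M)² = 59694.909; s = √(59694.909/10) = 77.2625
CV = 77.2625 / 656.0909 = 0.11776 = 11.776%

11.8%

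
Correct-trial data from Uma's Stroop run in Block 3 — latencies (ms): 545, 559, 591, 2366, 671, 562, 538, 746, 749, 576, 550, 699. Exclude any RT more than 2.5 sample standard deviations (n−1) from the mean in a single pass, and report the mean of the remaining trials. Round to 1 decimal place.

616.9 ms

n = 12, ΣRT = 9152, M = 762.667
Σ(x−M)² = 2872740.67; s = √(2872740.67/11) = 511.036
Cutoffs: 762.667 ± 2.5·511.036 → [-514.9, 2040.3]
Outside: 2366 → excluded.
Retained (n=11): Σ = 6786, mean = 6786/11 = 616.909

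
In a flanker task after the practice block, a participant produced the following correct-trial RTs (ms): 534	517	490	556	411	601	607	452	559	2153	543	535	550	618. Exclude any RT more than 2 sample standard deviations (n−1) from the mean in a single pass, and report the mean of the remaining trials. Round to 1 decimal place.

n = 14, ΣRT = 9126, M = 651.857
Σ(x−M)² = 2469095.71; s = √(2469095.71/13) = 435.810
Cutoffs: 651.857 ± 2·435.810 → [-219.8, 1523.5]
Outside: 2153 → excluded.
Retained (n=13): Σ = 6973, mean = 6973/13 = 536.385

536.4 ms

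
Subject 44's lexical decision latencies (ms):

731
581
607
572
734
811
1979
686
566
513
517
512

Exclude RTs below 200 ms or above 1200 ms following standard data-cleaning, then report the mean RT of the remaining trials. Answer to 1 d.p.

Excluded: 1979
Retained (n=11): Σ = 6830
Mean = 6830/11 = 620.9091

620.9 ms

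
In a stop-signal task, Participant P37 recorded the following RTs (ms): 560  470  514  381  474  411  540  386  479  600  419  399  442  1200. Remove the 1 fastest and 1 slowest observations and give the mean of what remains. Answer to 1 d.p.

474.5 ms

Sorted: 381, 386, 399, 411, 419, 442, 470, 474, 479, 514, 540, 560, 600, 1200
Drop lowest 1 (381) and highest 1 (1200)
Remaining (n=12): Σ = 5694, mean = 5694/12 = 474.500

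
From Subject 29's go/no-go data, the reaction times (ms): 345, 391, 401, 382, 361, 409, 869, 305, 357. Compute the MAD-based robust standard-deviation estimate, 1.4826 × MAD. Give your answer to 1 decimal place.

37.1 ms

Sorted: 305, 345, 357, 361, 382, 391, 401, 409, 869 → median = 382
|x − 382| sorted: 0, 9, 19, 21, 25, 27, 37, 77, 487 → MAD = 25
Robust SD ≈ 1.4826 × 25 = 37.065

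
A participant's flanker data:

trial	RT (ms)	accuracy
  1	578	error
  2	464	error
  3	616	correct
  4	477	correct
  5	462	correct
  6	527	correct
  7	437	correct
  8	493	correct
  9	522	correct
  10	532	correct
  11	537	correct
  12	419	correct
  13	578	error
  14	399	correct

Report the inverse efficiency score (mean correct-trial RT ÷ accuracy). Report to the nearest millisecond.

Correct trials (n=11): 616, 477, 462, 527, 437, 493, 522, 532, 537, 419, 399
Mean correct RT = 5421/11 = 492.8182 ms
Proportion correct = 11/14
IES = 492.8182 / (11/14) = 627.223 ms

627 ms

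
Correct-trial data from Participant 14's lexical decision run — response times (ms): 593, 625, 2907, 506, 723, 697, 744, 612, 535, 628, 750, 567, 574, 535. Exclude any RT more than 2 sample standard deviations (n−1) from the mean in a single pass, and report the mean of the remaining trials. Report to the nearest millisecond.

n = 14, ΣRT = 10996, M = 785.429
Σ(x−M)² = 4929303.43; s = √(4929303.43/13) = 615.774
Cutoffs: 785.429 ± 2·615.774 → [-446.1, 2017.0]
Outside: 2907 → excluded.
Retained (n=13): Σ = 8089, mean = 8089/13 = 622.231

622 ms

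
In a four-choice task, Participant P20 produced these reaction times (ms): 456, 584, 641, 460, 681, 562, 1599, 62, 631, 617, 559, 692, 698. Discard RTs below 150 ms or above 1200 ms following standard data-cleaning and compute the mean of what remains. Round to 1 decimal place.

598.3 ms

Excluded: 62, 1599
Retained (n=11): Σ = 6581
Mean = 6581/11 = 598.2727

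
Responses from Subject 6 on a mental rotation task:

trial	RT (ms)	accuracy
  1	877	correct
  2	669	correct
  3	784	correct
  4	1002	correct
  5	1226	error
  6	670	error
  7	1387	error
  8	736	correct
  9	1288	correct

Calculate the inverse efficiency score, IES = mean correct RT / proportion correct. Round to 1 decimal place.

1339.0 ms

Correct trials (n=6): 877, 669, 784, 1002, 736, 1288
Mean correct RT = 5356/6 = 892.6667 ms
Proportion correct = 6/9
IES = 892.6667 / (6/9) = 1339.000 ms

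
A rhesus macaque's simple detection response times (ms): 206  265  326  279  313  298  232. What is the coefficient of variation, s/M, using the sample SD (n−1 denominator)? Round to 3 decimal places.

n = 7, Σ = 1919, M = 274.1429
Σ(x−M)² = 11294.857; s = √(11294.857/6) = 43.3875
CV = 43.3875 / 274.1429 = 0.15827

0.158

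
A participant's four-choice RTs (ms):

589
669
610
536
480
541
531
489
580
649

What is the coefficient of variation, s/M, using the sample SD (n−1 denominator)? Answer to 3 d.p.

n = 10, Σ = 5674, M = 567.4000
Σ(x−M)² = 36214.400; s = √(36214.400/9) = 63.4336
CV = 63.4336 / 567.4000 = 0.11180

0.112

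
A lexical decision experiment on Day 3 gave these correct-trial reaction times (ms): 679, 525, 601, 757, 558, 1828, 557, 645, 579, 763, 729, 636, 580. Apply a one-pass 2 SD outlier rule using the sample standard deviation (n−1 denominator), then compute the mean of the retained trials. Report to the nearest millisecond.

634 ms

n = 13, ΣRT = 9437, M = 725.923
Σ(x−M)² = 1389348.92; s = √(1389348.92/12) = 340.263
Cutoffs: 725.923 ± 2·340.263 → [45.4, 1406.4]
Outside: 1828 → excluded.
Retained (n=12): Σ = 7609, mean = 7609/12 = 634.083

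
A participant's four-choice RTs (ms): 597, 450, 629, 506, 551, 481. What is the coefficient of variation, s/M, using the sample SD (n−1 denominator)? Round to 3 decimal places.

0.129

n = 6, Σ = 3214, M = 535.6667
Σ(x−M)² = 23915.333; s = √(23915.333/5) = 69.1597
CV = 69.1597 / 535.6667 = 0.12911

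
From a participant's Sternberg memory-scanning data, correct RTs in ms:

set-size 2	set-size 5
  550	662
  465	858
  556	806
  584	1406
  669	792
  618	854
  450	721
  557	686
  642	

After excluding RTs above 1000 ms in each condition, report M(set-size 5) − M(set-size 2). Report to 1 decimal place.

set-size 5: exclude 1406
M(set-size 2) = 5091/9 = 565.667
M(set-size 5) = 5379/7 = 768.429
Difference = 768.429 − 565.667 = 202.762 ms

202.8 ms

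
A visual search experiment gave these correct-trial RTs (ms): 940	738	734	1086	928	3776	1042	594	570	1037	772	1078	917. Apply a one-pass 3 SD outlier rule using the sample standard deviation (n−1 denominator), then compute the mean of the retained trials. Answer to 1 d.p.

869.7 ms

n = 13, ΣRT = 14212, M = 1093.231
Σ(x−M)² = 8166586.31; s = √(8166586.31/12) = 824.954
Cutoffs: 1093.231 ± 3·824.954 → [-1381.6, 3568.1]
Outside: 3776 → excluded.
Retained (n=12): Σ = 10436, mean = 10436/12 = 869.667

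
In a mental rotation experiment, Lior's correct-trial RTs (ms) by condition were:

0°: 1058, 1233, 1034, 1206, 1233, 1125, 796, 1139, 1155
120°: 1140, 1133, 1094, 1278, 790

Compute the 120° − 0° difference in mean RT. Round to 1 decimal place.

M(0°) = 9979/9 = 1108.778
M(120°) = 5435/5 = 1087.000
Difference = 1087.000 − 1108.778 = -21.778 ms

-21.8 ms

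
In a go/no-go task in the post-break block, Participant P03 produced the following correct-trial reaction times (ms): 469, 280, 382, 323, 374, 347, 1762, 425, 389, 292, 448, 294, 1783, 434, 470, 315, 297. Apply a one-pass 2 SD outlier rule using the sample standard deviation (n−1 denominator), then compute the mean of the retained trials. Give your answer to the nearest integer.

n = 17, ΣRT = 9084, M = 534.353
Σ(x−M)² = 3539609.88; s = √(3539609.88/16) = 470.346
Cutoffs: 534.353 ± 2·470.346 → [-406.3, 1475.0]
Outside: 1762, 1783 → excluded.
Retained (n=15): Σ = 5539, mean = 5539/15 = 369.267

369 ms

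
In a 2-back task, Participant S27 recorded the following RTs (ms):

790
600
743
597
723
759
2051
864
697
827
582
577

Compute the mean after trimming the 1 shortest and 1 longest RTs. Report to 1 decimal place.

718.2 ms

Sorted: 577, 582, 597, 600, 697, 723, 743, 759, 790, 827, 864, 2051
Drop lowest 1 (577) and highest 1 (2051)
Remaining (n=10): Σ = 7182, mean = 7182/10 = 718.200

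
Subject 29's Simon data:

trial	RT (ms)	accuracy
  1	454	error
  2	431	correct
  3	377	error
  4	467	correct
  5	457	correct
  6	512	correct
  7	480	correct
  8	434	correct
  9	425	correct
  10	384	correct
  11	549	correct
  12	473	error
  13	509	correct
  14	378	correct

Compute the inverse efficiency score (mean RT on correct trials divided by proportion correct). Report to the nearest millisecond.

582 ms

Correct trials (n=11): 431, 467, 457, 512, 480, 434, 425, 384, 549, 509, 378
Mean correct RT = 5026/11 = 456.9091 ms
Proportion correct = 11/14
IES = 456.9091 / (11/14) = 581.521 ms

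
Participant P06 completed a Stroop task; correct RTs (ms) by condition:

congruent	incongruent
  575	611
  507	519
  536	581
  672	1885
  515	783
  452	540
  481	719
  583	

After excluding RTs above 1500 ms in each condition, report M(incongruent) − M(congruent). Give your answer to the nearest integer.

85 ms

incongruent: exclude 1885
M(congruent) = 4321/8 = 540.125
M(incongruent) = 3753/6 = 625.500
Difference = 625.500 − 540.125 = 85.375 ms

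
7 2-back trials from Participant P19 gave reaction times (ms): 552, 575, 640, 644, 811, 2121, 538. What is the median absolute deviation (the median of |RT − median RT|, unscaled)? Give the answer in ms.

88 ms

Sorted: 538, 552, 575, 640, 644, 811, 2121 → median = 640
|x − 640|: 88, 65, 0, 4, 171, 1481, 102
Sorted deviations: 0, 4, 65, 88, 102, 171, 1481 → MAD = 88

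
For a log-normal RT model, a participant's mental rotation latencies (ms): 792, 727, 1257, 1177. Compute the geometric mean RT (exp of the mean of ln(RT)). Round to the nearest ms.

961 ms

ln(RT): 6.6746, 6.5889, 7.1365, 7.0707
Mean ln(RT) = 27.4707/4 = 6.86767
Geometric mean = exp(6.86767) = 960.71 ms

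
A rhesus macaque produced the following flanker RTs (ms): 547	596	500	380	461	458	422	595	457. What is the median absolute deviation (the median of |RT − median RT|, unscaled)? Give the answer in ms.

Sorted: 380, 422, 457, 458, 461, 500, 547, 595, 596 → median = 461
|x − 461|: 86, 135, 39, 81, 0, 3, 39, 134, 4
Sorted deviations: 0, 3, 4, 39, 39, 81, 86, 134, 135 → MAD = 39

39 ms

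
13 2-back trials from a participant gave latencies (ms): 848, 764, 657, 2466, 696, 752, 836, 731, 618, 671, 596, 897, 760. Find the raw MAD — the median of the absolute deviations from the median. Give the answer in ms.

84 ms

Sorted: 596, 618, 657, 671, 696, 731, 752, 760, 764, 836, 848, 897, 2466 → median = 752
|x − 752|: 96, 12, 95, 1714, 56, 0, 84, 21, 134, 81, 156, 145, 8
Sorted deviations: 0, 8, 12, 21, 56, 81, 84, 95, 96, 134, 145, 156, 1714 → MAD = 84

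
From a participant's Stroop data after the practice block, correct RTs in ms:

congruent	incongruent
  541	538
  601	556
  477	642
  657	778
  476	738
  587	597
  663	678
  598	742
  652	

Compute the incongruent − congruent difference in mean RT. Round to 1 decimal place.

M(congruent) = 5252/9 = 583.556
M(incongruent) = 5269/8 = 658.625
Difference = 658.625 − 583.556 = 75.069 ms

75.1 ms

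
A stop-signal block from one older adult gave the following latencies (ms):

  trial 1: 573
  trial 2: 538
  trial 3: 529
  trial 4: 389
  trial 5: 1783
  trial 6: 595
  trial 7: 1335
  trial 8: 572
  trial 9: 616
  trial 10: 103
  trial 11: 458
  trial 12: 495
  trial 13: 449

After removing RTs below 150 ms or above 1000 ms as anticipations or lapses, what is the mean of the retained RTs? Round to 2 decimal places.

Excluded: 103, 1335, 1783
Retained (n=10): Σ = 5214
Mean = 5214/10 = 521.4000

521.40 ms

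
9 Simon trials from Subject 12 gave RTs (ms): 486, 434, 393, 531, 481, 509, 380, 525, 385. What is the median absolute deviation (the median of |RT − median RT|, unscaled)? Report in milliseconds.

47 ms

Sorted: 380, 385, 393, 434, 481, 486, 509, 525, 531 → median = 481
|x − 481|: 5, 47, 88, 50, 0, 28, 101, 44, 96
Sorted deviations: 0, 5, 28, 44, 47, 50, 88, 96, 101 → MAD = 47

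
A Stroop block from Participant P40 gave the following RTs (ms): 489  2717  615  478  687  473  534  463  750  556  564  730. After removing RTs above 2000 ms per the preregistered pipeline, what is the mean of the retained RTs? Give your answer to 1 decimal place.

Excluded: 2717
Retained (n=11): Σ = 6339
Mean = 6339/11 = 576.2727

576.3 ms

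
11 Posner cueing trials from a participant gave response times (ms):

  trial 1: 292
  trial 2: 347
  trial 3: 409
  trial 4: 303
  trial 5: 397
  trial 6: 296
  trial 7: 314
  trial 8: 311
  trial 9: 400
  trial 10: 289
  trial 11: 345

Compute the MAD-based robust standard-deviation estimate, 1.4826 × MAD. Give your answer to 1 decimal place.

37.1 ms

Sorted: 289, 292, 296, 303, 311, 314, 345, 347, 397, 400, 409 → median = 314
|x − 314| sorted: 0, 3, 11, 18, 22, 25, 31, 33, 83, 86, 95 → MAD = 25
Robust SD ≈ 1.4826 × 25 = 37.065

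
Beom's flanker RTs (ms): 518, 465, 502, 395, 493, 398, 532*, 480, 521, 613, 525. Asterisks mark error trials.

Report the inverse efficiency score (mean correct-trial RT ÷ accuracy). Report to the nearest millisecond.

540 ms

Correct trials (n=10): 518, 465, 502, 395, 493, 398, 480, 521, 613, 525
Mean correct RT = 4910/10 = 491.0000 ms
Proportion correct = 10/11
IES = 491.0000 / (10/11) = 540.100 ms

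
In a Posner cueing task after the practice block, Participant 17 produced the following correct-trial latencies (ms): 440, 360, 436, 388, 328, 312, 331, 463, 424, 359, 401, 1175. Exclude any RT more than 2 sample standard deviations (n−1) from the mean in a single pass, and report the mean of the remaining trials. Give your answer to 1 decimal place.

n = 12, ΣRT = 5417, M = 451.417
Σ(x−M)² = 597456.92; s = √(597456.92/11) = 233.054
Cutoffs: 451.417 ± 2·233.054 → [-14.7, 917.5]
Outside: 1175 → excluded.
Retained (n=11): Σ = 4242, mean = 4242/11 = 385.636

385.6 ms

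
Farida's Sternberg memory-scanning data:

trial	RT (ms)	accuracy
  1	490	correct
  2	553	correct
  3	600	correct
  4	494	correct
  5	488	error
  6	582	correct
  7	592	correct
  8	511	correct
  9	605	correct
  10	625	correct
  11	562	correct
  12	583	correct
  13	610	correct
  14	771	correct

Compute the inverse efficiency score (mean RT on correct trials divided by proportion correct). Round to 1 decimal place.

627.8 ms

Correct trials (n=13): 490, 553, 600, 494, 582, 592, 511, 605, 625, 562, 583, 610, 771
Mean correct RT = 7578/13 = 582.9231 ms
Proportion correct = 13/14
IES = 582.9231 / (13/14) = 627.763 ms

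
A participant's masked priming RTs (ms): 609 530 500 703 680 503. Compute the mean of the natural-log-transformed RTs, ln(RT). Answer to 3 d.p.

ln(RT): 6.4118, 6.2729, 6.2146, 6.5554, 6.5221, 6.2206
Σ ln(RT) = 38.1973
Mean = 38.1973/6 = 6.36622

6.366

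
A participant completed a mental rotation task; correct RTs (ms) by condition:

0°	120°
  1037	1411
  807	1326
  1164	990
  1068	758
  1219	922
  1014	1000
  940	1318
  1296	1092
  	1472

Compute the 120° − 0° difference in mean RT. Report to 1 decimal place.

75.1 ms

M(0°) = 8545/8 = 1068.125
M(120°) = 10289/9 = 1143.222
Difference = 1143.222 − 1068.125 = 75.097 ms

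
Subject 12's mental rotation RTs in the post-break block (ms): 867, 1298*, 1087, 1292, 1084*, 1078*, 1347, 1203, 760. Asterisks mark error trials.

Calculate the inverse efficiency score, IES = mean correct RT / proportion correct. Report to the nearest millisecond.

1639 ms

Correct trials (n=6): 867, 1087, 1292, 1347, 1203, 760
Mean correct RT = 6556/6 = 1092.6667 ms
Proportion correct = 6/9
IES = 1092.6667 / (6/9) = 1639.000 ms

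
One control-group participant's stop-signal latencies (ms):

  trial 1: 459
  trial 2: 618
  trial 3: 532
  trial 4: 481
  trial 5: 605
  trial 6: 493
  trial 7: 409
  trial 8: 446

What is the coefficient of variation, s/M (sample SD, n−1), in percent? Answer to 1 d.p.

n = 8, Σ = 4043, M = 505.3750
Σ(x−M)² = 39029.875; s = √(39029.875/7) = 74.6706
CV = 74.6706 / 505.3750 = 0.14775 = 14.775%

14.8%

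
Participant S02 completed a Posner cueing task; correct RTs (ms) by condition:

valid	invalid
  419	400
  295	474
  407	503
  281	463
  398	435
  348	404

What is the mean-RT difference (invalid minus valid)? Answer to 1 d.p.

M(valid) = 2148/6 = 358.000
M(invalid) = 2679/6 = 446.500
Difference = 446.500 − 358.000 = 88.500 ms

88.5 ms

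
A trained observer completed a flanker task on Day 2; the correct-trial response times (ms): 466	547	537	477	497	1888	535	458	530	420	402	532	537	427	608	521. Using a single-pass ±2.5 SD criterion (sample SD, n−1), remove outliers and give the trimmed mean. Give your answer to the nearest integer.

n = 16, ΣRT = 9382, M = 586.375
Σ(x−M)² = 1852165.75; s = √(1852165.75/15) = 351.394
Cutoffs: 586.375 ± 2.5·351.394 → [-292.1, 1464.9]
Outside: 1888 → excluded.
Retained (n=15): Σ = 7494, mean = 7494/15 = 499.600

500 ms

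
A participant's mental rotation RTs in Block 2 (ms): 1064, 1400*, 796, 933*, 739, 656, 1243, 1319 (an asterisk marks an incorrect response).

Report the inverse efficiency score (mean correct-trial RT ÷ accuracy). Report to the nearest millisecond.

1293 ms

Correct trials (n=6): 1064, 796, 739, 656, 1243, 1319
Mean correct RT = 5817/6 = 969.5000 ms
Proportion correct = 6/8
IES = 969.5000 / (6/8) = 1292.667 ms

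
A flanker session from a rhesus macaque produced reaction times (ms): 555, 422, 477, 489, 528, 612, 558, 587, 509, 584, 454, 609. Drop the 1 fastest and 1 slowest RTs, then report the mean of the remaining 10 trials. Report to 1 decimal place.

535.0 ms

Sorted: 422, 454, 477, 489, 509, 528, 555, 558, 584, 587, 609, 612
Drop lowest 1 (422) and highest 1 (612)
Remaining (n=10): Σ = 5350, mean = 5350/10 = 535.000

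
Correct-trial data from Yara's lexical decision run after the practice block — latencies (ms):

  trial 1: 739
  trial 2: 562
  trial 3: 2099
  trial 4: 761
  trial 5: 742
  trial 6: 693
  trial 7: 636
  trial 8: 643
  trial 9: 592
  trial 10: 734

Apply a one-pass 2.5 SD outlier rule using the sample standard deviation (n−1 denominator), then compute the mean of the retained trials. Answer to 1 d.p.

n = 10, ΣRT = 8201, M = 820.100
Σ(x−M)² = 1859224.90; s = √(1859224.90/9) = 454.511
Cutoffs: 820.100 ± 2.5·454.511 → [-316.2, 1956.4]
Outside: 2099 → excluded.
Retained (n=9): Σ = 6102, mean = 6102/9 = 678.000

678.0 ms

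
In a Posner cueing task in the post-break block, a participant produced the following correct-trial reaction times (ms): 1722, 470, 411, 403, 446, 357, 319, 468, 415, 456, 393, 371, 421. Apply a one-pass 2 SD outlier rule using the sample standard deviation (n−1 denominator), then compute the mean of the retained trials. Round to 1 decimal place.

410.8 ms

n = 13, ΣRT = 6652, M = 511.692
Σ(x−M)² = 1610378.77; s = √(1610378.77/12) = 366.331
Cutoffs: 511.692 ± 2·366.331 → [-221.0, 1244.4]
Outside: 1722 → excluded.
Retained (n=12): Σ = 4930, mean = 4930/12 = 410.833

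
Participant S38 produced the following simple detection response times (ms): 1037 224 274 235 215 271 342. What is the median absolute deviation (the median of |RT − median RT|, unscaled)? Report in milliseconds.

Sorted: 215, 224, 235, 271, 274, 342, 1037 → median = 271
|x − 271|: 766, 47, 3, 36, 56, 0, 71
Sorted deviations: 0, 3, 36, 47, 56, 71, 766 → MAD = 47

47 ms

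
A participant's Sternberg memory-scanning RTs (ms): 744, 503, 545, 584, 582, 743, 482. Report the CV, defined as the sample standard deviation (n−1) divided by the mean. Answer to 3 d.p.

n = 7, Σ = 4183, M = 597.5714
Σ(x−M)² = 68081.714; s = √(68081.714/6) = 106.5221
CV = 106.5221 / 597.5714 = 0.17826

0.178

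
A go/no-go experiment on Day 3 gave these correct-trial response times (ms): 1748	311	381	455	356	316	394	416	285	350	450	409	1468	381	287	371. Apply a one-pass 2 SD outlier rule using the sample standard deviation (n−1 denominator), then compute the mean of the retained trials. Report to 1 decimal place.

n = 16, ΣRT = 8378, M = 523.625
Σ(x−M)² = 2766065.75; s = √(2766065.75/15) = 429.423
Cutoffs: 523.625 ± 2·429.423 → [-335.2, 1382.5]
Outside: 1468, 1748 → excluded.
Retained (n=14): Σ = 5162, mean = 5162/14 = 368.714

368.7 ms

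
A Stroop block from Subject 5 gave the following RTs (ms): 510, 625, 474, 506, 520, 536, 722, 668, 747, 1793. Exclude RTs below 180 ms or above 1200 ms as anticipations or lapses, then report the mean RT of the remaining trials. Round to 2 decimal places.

Excluded: 1793
Retained (n=9): Σ = 5308
Mean = 5308/9 = 589.7778

589.78 ms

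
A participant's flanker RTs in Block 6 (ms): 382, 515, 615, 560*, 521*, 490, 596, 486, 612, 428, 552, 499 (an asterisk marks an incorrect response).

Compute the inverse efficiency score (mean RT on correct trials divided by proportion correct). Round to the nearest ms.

621 ms

Correct trials (n=10): 382, 515, 615, 490, 596, 486, 612, 428, 552, 499
Mean correct RT = 5175/10 = 517.5000 ms
Proportion correct = 10/12
IES = 517.5000 / (10/12) = 621.000 ms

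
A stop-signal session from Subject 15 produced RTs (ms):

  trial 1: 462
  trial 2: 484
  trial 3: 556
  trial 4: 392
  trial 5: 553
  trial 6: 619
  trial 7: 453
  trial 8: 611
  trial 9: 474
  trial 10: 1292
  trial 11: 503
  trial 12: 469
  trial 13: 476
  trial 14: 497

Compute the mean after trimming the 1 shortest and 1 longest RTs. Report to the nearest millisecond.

Sorted: 392, 453, 462, 469, 474, 476, 484, 497, 503, 553, 556, 611, 619, 1292
Drop lowest 1 (392) and highest 1 (1292)
Remaining (n=12): Σ = 6157, mean = 6157/12 = 513.083

513 ms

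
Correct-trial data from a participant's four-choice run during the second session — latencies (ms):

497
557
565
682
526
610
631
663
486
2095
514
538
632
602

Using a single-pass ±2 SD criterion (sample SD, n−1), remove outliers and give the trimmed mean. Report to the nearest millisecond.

n = 14, ΣRT = 9598, M = 685.571
Σ(x−M)² = 2188687.43; s = √(2188687.43/13) = 410.318
Cutoffs: 685.571 ± 2·410.318 → [-135.1, 1506.2]
Outside: 2095 → excluded.
Retained (n=13): Σ = 7503, mean = 7503/13 = 577.154

577 ms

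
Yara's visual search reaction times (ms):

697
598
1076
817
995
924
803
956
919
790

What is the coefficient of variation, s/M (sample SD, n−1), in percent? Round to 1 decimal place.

n = 10, Σ = 8575, M = 857.5000
Σ(x−M)² = 186822.500; s = √(186822.500/9) = 144.0766
CV = 144.0766 / 857.5000 = 0.16802 = 16.802%

16.8%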